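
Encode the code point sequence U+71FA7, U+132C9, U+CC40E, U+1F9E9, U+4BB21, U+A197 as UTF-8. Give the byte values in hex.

F1 B1 BE A7 F0 93 8B 89 F3 8C 90 8E F0 9F A7 A9 F1 8B AC A1 EA 86 97

U+71FA7: 4-byte form → F1 B1 BE A7.
U+132C9: 4-byte form → F0 93 8B 89.
U+CC40E: 4-byte form → F3 8C 90 8E.
U+1F9E9: 4-byte form → F0 9F A7 A9.
U+4BB21: 4-byte form → F1 8B AC A1.
U+A197: 3-byte form → EA 86 97.
Concatenated (23 bytes): F1 B1 BE A7 F0 93 8B 89 F3 8C 90 8E F0 9F A7 A9 F1 8B AC A1 EA 86 97.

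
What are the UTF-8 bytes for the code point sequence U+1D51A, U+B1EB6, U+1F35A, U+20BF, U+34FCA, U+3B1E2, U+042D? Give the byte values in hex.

U+1D51A: 4-byte form → F0 9D 94 9A.
U+B1EB6: 4-byte form → F2 B1 BA B6.
U+1F35A: 4-byte form → F0 9F 8D 9A.
U+20BF: 3-byte form → E2 82 BF.
U+34FCA: 4-byte form → F0 B4 BF 8A.
U+3B1E2: 4-byte form → F0 BB 87 A2.
U+042D: 2-byte form → D0 AD.
Concatenated (25 bytes): F0 9D 94 9A F2 B1 BA B6 F0 9F 8D 9A E2 82 BF F0 B4 BF 8A F0 BB 87 A2 D0 AD.

F0 9D 94 9A F2 B1 BA B6 F0 9F 8D 9A E2 82 BF F0 B4 BF 8A F0 BB 87 A2 D0 AD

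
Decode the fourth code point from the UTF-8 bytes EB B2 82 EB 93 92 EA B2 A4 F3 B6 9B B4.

U+F66F4

Offset 0: leading byte 0xEB = 11101011 → 3-byte char #1 = EB B2 82.
Offset 3: leading byte 0xEB = 11101011 → 3-byte char #2 = EB 93 92.
Offset 6: leading byte 0xEA = 11101010 → 3-byte char #3 = EA B2 A4.
Offset 9: leading byte 0xF3 = 11110011 → 4-byte char #4 = F3 B6 9B B4.
Leading byte 0xF3 = 11110011 matches 11110xxx → 4-byte sequence.
Byte 1: 0xF3 = 11110011, payload 011 (3 bits).
Byte 2: 0xB6 = 10110110 (10xxxxxx ✓), payload 110110.
Byte 3: 0x9B = 10011011 (10xxxxxx ✓), payload 011011.
Byte 4: 0xB4 = 10110100 (10xxxxxx ✓), payload 110100.
Concatenate: 011110110011011110100 = 0xF66F4 (21 bits → U+F66F4).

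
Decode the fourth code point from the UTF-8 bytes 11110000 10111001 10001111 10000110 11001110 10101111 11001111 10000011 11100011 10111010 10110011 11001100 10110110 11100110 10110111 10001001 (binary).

Offset 0: leading byte 0xF0 = 11110000 → 4-byte char #1 = F0 B9 8F 86.
Offset 4: leading byte 0xCE = 11001110 → 2-byte char #2 = CE AF.
Offset 6: leading byte 0xCF = 11001111 → 2-byte char #3 = CF 83.
Offset 8: leading byte 0xE3 = 11100011 → 3-byte char #4 = E3 BA B3.
Leading byte 0xE3 = 11100011 matches 1110xxxx → 3-byte sequence.
Byte 1: 0xE3 = 11100011, payload 0011 (4 bits).
Byte 2: 0xBA = 10111010 (10xxxxxx ✓), payload 111010.
Byte 3: 0xB3 = 10110011 (10xxxxxx ✓), payload 110011.
Concatenate: 0011111010110011 = 0x3EB3 (16 bits → U+3EB3).

U+3EB3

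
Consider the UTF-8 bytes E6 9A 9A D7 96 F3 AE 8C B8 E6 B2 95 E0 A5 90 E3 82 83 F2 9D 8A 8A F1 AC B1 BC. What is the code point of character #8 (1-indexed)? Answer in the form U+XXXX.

Offset 0: leading byte 0xE6 = 11100110 → 3-byte char #1 = E6 9A 9A.
Offset 3: leading byte 0xD7 = 11010111 → 2-byte char #2 = D7 96.
Offset 5: leading byte 0xF3 = 11110011 → 4-byte char #3 = F3 AE 8C B8.
Offset 9: leading byte 0xE6 = 11100110 → 3-byte char #4 = E6 B2 95.
Offset 12: leading byte 0xE0 = 11100000 → 3-byte char #5 = E0 A5 90.
Offset 15: leading byte 0xE3 = 11100011 → 3-byte char #6 = E3 82 83.
Offset 18: leading byte 0xF2 = 11110010 → 4-byte char #7 = F2 9D 8A 8A.
Offset 22: leading byte 0xF1 = 11110001 → 4-byte char #8 = F1 AC B1 BC.
Leading byte 0xF1 = 11110001 matches 11110xxx → 4-byte sequence.
Byte 1: 0xF1 = 11110001, payload 001 (3 bits).
Byte 2: 0xAC = 10101100 (10xxxxxx ✓), payload 101100.
Byte 3: 0xB1 = 10110001 (10xxxxxx ✓), payload 110001.
Byte 4: 0xBC = 10111100 (10xxxxxx ✓), payload 111100.
Concatenate: 001101100110001111100 = 0x6CC7C (21 bits → U+6CC7C).

U+6CC7C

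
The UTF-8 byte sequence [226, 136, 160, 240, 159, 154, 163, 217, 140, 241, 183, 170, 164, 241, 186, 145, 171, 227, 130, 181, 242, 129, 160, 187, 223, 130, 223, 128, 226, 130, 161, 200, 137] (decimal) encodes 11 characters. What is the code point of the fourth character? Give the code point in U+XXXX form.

Offset 0: leading byte 0xE2 = 11100010 → 3-byte char #1 = E2 88 A0.
Offset 3: leading byte 0xF0 = 11110000 → 4-byte char #2 = F0 9F 9A A3.
Offset 7: leading byte 0xD9 = 11011001 → 2-byte char #3 = D9 8C.
Offset 9: leading byte 0xF1 = 11110001 → 4-byte char #4 = F1 B7 AA A4.
Leading byte 0xF1 = 11110001 matches 11110xxx → 4-byte sequence.
Byte 1: 0xF1 = 11110001, payload 001 (3 bits).
Byte 2: 0xB7 = 10110111 (10xxxxxx ✓), payload 110111.
Byte 3: 0xAA = 10101010 (10xxxxxx ✓), payload 101010.
Byte 4: 0xA4 = 10100100 (10xxxxxx ✓), payload 100100.
Concatenate: 001110111101010100100 = 0x77AA4 (21 bits → U+77AA4).

U+77AA4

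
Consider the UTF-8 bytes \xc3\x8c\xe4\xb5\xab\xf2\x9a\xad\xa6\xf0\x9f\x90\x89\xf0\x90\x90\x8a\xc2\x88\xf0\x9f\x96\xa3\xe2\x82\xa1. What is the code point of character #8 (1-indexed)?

Offset 0: leading byte 0xC3 = 11000011 → 2-byte char #1 = C3 8C.
Offset 2: leading byte 0xE4 = 11100100 → 3-byte char #2 = E4 B5 AB.
Offset 5: leading byte 0xF2 = 11110010 → 4-byte char #3 = F2 9A AD A6.
Offset 9: leading byte 0xF0 = 11110000 → 4-byte char #4 = F0 9F 90 89.
Offset 13: leading byte 0xF0 = 11110000 → 4-byte char #5 = F0 90 90 8A.
Offset 17: leading byte 0xC2 = 11000010 → 2-byte char #6 = C2 88.
Offset 19: leading byte 0xF0 = 11110000 → 4-byte char #7 = F0 9F 96 A3.
Offset 23: leading byte 0xE2 = 11100010 → 3-byte char #8 = E2 82 A1.
Leading byte 0xE2 = 11100010 matches 1110xxxx → 3-byte sequence.
Byte 1: 0xE2 = 11100010, payload 0010 (4 bits).
Byte 2: 0x82 = 10000010 (10xxxxxx ✓), payload 000010.
Byte 3: 0xA1 = 10100001 (10xxxxxx ✓), payload 100001.
Concatenate: 0010000010100001 = 0x20A1 (16 bits → U+20A1).

U+20A1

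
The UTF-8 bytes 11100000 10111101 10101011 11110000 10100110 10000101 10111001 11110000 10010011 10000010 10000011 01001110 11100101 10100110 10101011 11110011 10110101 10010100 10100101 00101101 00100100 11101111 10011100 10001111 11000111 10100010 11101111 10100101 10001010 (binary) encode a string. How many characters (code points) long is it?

Byte at offset 0: 0xE0 = 11100000 → 3-byte char (#1). Advance 3.
Byte at offset 3: 0xF0 = 11110000 → 4-byte char (#2). Advance 4.
Byte at offset 7: 0xF0 = 11110000 → 4-byte char (#3). Advance 4.
Byte at offset 11: 0x4E = 01001110 → 1-byte char (#4). Advance 1.
Byte at offset 12: 0xE5 = 11100101 → 3-byte char (#5). Advance 3.
Byte at offset 15: 0xF3 = 11110011 → 4-byte char (#6). Advance 4.
Byte at offset 19: 0x2D = 00101101 → 1-byte char (#7). Advance 1.
Byte at offset 20: 0x24 = 00100100 → 1-byte char (#8). Advance 1.
Byte at offset 21: 0xEF = 11101111 → 3-byte char (#9). Advance 3.
Byte at offset 24: 0xC7 = 11000111 → 2-byte char (#10). Advance 2.
Byte at offset 26: 0xEF = 11101111 → 3-byte char (#11). Advance 3.
Reached end at offset 29 after 11 code points.

11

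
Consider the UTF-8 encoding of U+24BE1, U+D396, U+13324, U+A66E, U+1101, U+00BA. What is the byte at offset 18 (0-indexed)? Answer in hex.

U+24BE1 → 4-byte form F0 A4 AF A1 at offsets 0–3.
U+D396 → 3-byte form ED 8E 96 at offsets 4–6.
U+13324 → 4-byte form F0 93 8C A4 at offsets 7–10.
U+A66E → 3-byte form EA 99 AE at offsets 11–13.
U+1101 → 3-byte form E1 84 81 at offsets 14–16.
U+00BA → 2-byte form C2 BA at offsets 17–18.
Offset 18 falls in char 6's range; it's byte 2 of C2 BA = 0xBA.

0xBA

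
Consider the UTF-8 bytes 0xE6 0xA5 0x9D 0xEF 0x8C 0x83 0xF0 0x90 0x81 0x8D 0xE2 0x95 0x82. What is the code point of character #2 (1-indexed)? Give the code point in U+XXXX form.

Offset 0: leading byte 0xE6 = 11100110 → 3-byte char #1 = E6 A5 9D.
Offset 3: leading byte 0xEF = 11101111 → 3-byte char #2 = EF 8C 83.
Leading byte 0xEF = 11101111 matches 1110xxxx → 3-byte sequence.
Byte 1: 0xEF = 11101111, payload 1111 (4 bits).
Byte 2: 0x8C = 10001100 (10xxxxxx ✓), payload 001100.
Byte 3: 0x83 = 10000011 (10xxxxxx ✓), payload 000011.
Concatenate: 1111001100000011 = 0xF303 (16 bits → U+F303).

U+F303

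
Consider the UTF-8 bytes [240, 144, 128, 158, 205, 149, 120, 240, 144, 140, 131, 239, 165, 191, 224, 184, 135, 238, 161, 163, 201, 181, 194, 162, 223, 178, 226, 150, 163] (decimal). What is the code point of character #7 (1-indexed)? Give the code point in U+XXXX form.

U+E863

Offset 0: leading byte 0xF0 = 11110000 → 4-byte char #1 = F0 90 80 9E.
Offset 4: leading byte 0xCD = 11001101 → 2-byte char #2 = CD 95.
Offset 6: leading byte 0x78 = 01111000 → 1-byte char #3 = 78.
Offset 7: leading byte 0xF0 = 11110000 → 4-byte char #4 = F0 90 8C 83.
Offset 11: leading byte 0xEF = 11101111 → 3-byte char #5 = EF A5 BF.
Offset 14: leading byte 0xE0 = 11100000 → 3-byte char #6 = E0 B8 87.
Offset 17: leading byte 0xEE = 11101110 → 3-byte char #7 = EE A1 A3.
Leading byte 0xEE = 11101110 matches 1110xxxx → 3-byte sequence.
Byte 1: 0xEE = 11101110, payload 1110 (4 bits).
Byte 2: 0xA1 = 10100001 (10xxxxxx ✓), payload 100001.
Byte 3: 0xA3 = 10100011 (10xxxxxx ✓), payload 100011.
Concatenate: 1110100001100011 = 0xE863 (16 bits → U+E863).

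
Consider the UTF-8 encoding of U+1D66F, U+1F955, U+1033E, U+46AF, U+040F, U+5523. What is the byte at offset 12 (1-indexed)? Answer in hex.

1-indexed offset 12 is 0-indexed offset 11.
U+1D66F → 4-byte form F0 9D 99 AF at offsets 0–3.
U+1F955 → 4-byte form F0 9F A5 95 at offsets 4–7.
U+1033E → 4-byte form F0 90 8C BE at offsets 8–11.
Offset 11 falls in char 3's range; it's byte 4 of F0 90 8C BE = 0xBE.

0xBE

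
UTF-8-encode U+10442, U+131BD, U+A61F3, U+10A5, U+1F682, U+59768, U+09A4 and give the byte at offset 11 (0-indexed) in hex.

U+10442 → 4-byte form F0 90 91 82 at offsets 0–3.
U+131BD → 4-byte form F0 93 86 BD at offsets 4–7.
U+A61F3 → 4-byte form F2 A6 87 B3 at offsets 8–11.
Offset 11 falls in char 3's range; it's byte 4 of F2 A6 87 B3 = 0xB3.

0xB3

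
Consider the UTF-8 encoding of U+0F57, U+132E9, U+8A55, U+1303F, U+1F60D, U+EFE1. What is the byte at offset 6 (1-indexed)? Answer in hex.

1-indexed offset 6 is 0-indexed offset 5.
U+0F57 → 3-byte form E0 BD 97 at offsets 0–2.
U+132E9 → 4-byte form F0 93 8B A9 at offsets 3–6.
Offset 5 falls in char 2's range; it's byte 3 of F0 93 8B A9 = 0x8B.

0x8B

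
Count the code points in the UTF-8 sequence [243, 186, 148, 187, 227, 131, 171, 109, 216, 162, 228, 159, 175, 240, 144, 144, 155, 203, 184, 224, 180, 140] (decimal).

Byte at offset 0: 0xF3 = 11110011 → 4-byte char (#1). Advance 4.
Byte at offset 4: 0xE3 = 11100011 → 3-byte char (#2). Advance 3.
Byte at offset 7: 0x6D = 01101101 → 1-byte char (#3). Advance 1.
Byte at offset 8: 0xD8 = 11011000 → 2-byte char (#4). Advance 2.
Byte at offset 10: 0xE4 = 11100100 → 3-byte char (#5). Advance 3.
Byte at offset 13: 0xF0 = 11110000 → 4-byte char (#6). Advance 4.
Byte at offset 17: 0xCB = 11001011 → 2-byte char (#7). Advance 2.
Byte at offset 19: 0xE0 = 11100000 → 3-byte char (#8). Advance 3.
Reached end at offset 22 after 8 code points.

8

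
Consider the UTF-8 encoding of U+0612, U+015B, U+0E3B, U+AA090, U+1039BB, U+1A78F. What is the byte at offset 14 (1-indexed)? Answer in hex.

0xA6

1-indexed offset 14 is 0-indexed offset 13.
U+0612 → 2-byte form D8 92 at offsets 0–1.
U+015B → 2-byte form C5 9B at offsets 2–3.
U+0E3B → 3-byte form E0 B8 BB at offsets 4–6.
U+AA090 → 4-byte form F2 AA 82 90 at offsets 7–10.
U+1039BB → 4-byte form F4 83 A6 BB at offsets 11–14.
Offset 13 falls in char 5's range; it's byte 3 of F4 83 A6 BB = 0xA6.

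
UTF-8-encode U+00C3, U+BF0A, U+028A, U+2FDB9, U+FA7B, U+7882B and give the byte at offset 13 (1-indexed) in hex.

0xA9

1-indexed offset 13 is 0-indexed offset 12.
U+00C3 → 2-byte form C3 83 at offsets 0–1.
U+BF0A → 3-byte form EB BC 8A at offsets 2–4.
U+028A → 2-byte form CA 8A at offsets 5–6.
U+2FDB9 → 4-byte form F0 AF B6 B9 at offsets 7–10.
U+FA7B → 3-byte form EF A9 BB at offsets 11–13.
Offset 12 falls in char 5's range; it's byte 2 of EF A9 BB = 0xA9.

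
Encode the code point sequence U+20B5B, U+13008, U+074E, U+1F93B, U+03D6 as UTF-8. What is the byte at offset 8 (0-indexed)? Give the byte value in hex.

U+20B5B → 4-byte form F0 A0 AD 9B at offsets 0–3.
U+13008 → 4-byte form F0 93 80 88 at offsets 4–7.
U+074E → 2-byte form DD 8E at offsets 8–9.
Offset 8 falls in char 3's range; it's byte 1 of DD 8E = 0xDD.

0xDD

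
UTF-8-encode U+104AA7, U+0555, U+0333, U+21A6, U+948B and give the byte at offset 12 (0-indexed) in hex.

U+104AA7 → 4-byte form F4 84 AA A7 at offsets 0–3.
U+0555 → 2-byte form D5 95 at offsets 4–5.
U+0333 → 2-byte form CC B3 at offsets 6–7.
U+21A6 → 3-byte form E2 86 A6 at offsets 8–10.
U+948B → 3-byte form E9 92 8B at offsets 11–13.
Offset 12 falls in char 5's range; it's byte 2 of E9 92 8B = 0x92.

0x92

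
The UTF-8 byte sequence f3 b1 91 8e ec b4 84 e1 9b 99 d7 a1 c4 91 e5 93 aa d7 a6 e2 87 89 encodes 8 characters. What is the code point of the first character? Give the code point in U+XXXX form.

Offset 0: leading byte 0xF3 = 11110011 → 4-byte char #1 = F3 B1 91 8E.
Leading byte 0xF3 = 11110011 matches 11110xxx → 4-byte sequence.
Byte 1: 0xF3 = 11110011, payload 011 (3 bits).
Byte 2: 0xB1 = 10110001 (10xxxxxx ✓), payload 110001.
Byte 3: 0x91 = 10010001 (10xxxxxx ✓), payload 010001.
Byte 4: 0x8E = 10001110 (10xxxxxx ✓), payload 001110.
Concatenate: 011110001010001001110 = 0xF144E (21 bits → U+F144E).

U+F144E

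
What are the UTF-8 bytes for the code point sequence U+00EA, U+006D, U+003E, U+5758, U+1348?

C3 AA 6D 3E E5 9D 98 E1 8D 88

U+00EA: 2-byte form → C3 AA.
U+006D: 1-byte form → 6D.
U+003E: 1-byte form → 3E.
U+5758: 3-byte form → E5 9D 98.
U+1348: 3-byte form → E1 8D 88.
Concatenated (10 bytes): C3 AA 6D 3E E5 9D 98 E1 8D 88.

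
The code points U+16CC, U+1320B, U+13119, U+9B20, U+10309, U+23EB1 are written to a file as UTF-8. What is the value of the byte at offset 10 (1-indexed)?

1-indexed offset 10 is 0-indexed offset 9.
U+16CC → 3-byte form E1 9B 8C at offsets 0–2.
U+1320B → 4-byte form F0 93 88 8B at offsets 3–6.
U+13119 → 4-byte form F0 93 84 99 at offsets 7–10.
Offset 9 falls in char 3's range; it's byte 3 of F0 93 84 99 = 0x84.

0x84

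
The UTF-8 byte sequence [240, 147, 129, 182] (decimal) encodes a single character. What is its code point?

U+13076

Leading byte 0xF0 = 11110000 matches 11110xxx → 4-byte sequence.
Byte 1: 0xF0 = 11110000, payload 000 (3 bits).
Byte 2: 0x93 = 10010011 (10xxxxxx ✓), payload 010011.
Byte 3: 0x81 = 10000001 (10xxxxxx ✓), payload 000001.
Byte 4: 0xB6 = 10110110 (10xxxxxx ✓), payload 110110.
Concatenate: 000010011000001110110 = 0x13076 (21 bits → U+13076).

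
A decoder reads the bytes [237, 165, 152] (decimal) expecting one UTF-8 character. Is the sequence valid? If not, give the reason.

Structurally a 3-byte sequence; payload = 0xD958.
But 0xD958 is in U+D800–U+DFFF, the surrogate range. Surrogates are not Unicode scalar values and are forbidden in UTF-8.

invalid (encodes a surrogate (U+D800–U+DFFF))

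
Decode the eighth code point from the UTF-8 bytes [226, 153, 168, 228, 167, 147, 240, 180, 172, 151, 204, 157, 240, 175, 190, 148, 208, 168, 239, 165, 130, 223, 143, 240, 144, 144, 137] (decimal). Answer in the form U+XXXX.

Offset 0: leading byte 0xE2 = 11100010 → 3-byte char #1 = E2 99 A8.
Offset 3: leading byte 0xE4 = 11100100 → 3-byte char #2 = E4 A7 93.
Offset 6: leading byte 0xF0 = 11110000 → 4-byte char #3 = F0 B4 AC 97.
Offset 10: leading byte 0xCC = 11001100 → 2-byte char #4 = CC 9D.
Offset 12: leading byte 0xF0 = 11110000 → 4-byte char #5 = F0 AF BE 94.
Offset 16: leading byte 0xD0 = 11010000 → 2-byte char #6 = D0 A8.
Offset 18: leading byte 0xEF = 11101111 → 3-byte char #7 = EF A5 82.
Offset 21: leading byte 0xDF = 11011111 → 2-byte char #8 = DF 8F.
Leading byte 0xDF = 11011111 matches 110xxxxx → 2-byte sequence.
Byte 1: 0xDF = 11011111, payload 11111 (5 bits).
Byte 2: 0x8F = 10001111 (10xxxxxx ✓), payload 001111.
Concatenate: 11111001111 = 0x7CF (11 bits → U+07CF).

U+07CF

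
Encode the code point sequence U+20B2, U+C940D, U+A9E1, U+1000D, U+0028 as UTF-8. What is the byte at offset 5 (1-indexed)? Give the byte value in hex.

1-indexed offset 5 is 0-indexed offset 4.
U+20B2 → 3-byte form E2 82 B2 at offsets 0–2.
U+C940D → 4-byte form F3 89 90 8D at offsets 3–6.
Offset 4 falls in char 2's range; it's byte 2 of F3 89 90 8D = 0x89.

0x89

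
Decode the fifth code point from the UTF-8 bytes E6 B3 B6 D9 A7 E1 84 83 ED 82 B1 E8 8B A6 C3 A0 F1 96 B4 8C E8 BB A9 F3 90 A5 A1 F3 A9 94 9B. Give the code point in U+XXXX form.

U+82E6

Offset 0: leading byte 0xE6 = 11100110 → 3-byte char #1 = E6 B3 B6.
Offset 3: leading byte 0xD9 = 11011001 → 2-byte char #2 = D9 A7.
Offset 5: leading byte 0xE1 = 11100001 → 3-byte char #3 = E1 84 83.
Offset 8: leading byte 0xED = 11101101 → 3-byte char #4 = ED 82 B1.
Offset 11: leading byte 0xE8 = 11101000 → 3-byte char #5 = E8 8B A6.
Leading byte 0xE8 = 11101000 matches 1110xxxx → 3-byte sequence.
Byte 1: 0xE8 = 11101000, payload 1000 (4 bits).
Byte 2: 0x8B = 10001011 (10xxxxxx ✓), payload 001011.
Byte 3: 0xA6 = 10100110 (10xxxxxx ✓), payload 100110.
Concatenate: 1000001011100110 = 0x82E6 (16 bits → U+82E6).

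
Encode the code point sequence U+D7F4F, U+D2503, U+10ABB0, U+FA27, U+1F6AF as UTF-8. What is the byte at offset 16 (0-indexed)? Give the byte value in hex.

U+D7F4F → 4-byte form F3 97 BD 8F at offsets 0–3.
U+D2503 → 4-byte form F3 92 94 83 at offsets 4–7.
U+10ABB0 → 4-byte form F4 8A AE B0 at offsets 8–11.
U+FA27 → 3-byte form EF A8 A7 at offsets 12–14.
U+1F6AF → 4-byte form F0 9F 9A AF at offsets 15–18.
Offset 16 falls in char 5's range; it's byte 2 of F0 9F 9A AF = 0x9F.

0x9F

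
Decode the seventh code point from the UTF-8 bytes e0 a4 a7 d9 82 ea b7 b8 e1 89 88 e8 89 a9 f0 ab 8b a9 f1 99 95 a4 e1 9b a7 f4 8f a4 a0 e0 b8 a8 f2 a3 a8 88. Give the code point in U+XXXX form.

U+59564

Offset 0: leading byte 0xE0 = 11100000 → 3-byte char #1 = E0 A4 A7.
Offset 3: leading byte 0xD9 = 11011001 → 2-byte char #2 = D9 82.
Offset 5: leading byte 0xEA = 11101010 → 3-byte char #3 = EA B7 B8.
Offset 8: leading byte 0xE1 = 11100001 → 3-byte char #4 = E1 89 88.
Offset 11: leading byte 0xE8 = 11101000 → 3-byte char #5 = E8 89 A9.
Offset 14: leading byte 0xF0 = 11110000 → 4-byte char #6 = F0 AB 8B A9.
Offset 18: leading byte 0xF1 = 11110001 → 4-byte char #7 = F1 99 95 A4.
Leading byte 0xF1 = 11110001 matches 11110xxx → 4-byte sequence.
Byte 1: 0xF1 = 11110001, payload 001 (3 bits).
Byte 2: 0x99 = 10011001 (10xxxxxx ✓), payload 011001.
Byte 3: 0x95 = 10010101 (10xxxxxx ✓), payload 010101.
Byte 4: 0xA4 = 10100100 (10xxxxxx ✓), payload 100100.
Concatenate: 001011001010101100100 = 0x59564 (21 bits → U+59564).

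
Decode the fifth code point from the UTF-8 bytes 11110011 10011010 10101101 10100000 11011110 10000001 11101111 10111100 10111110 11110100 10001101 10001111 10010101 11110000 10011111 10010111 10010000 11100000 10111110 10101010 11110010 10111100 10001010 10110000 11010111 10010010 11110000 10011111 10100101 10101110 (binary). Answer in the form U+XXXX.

Offset 0: leading byte 0xF3 = 11110011 → 4-byte char #1 = F3 9A AD A0.
Offset 4: leading byte 0xDE = 11011110 → 2-byte char #2 = DE 81.
Offset 6: leading byte 0xEF = 11101111 → 3-byte char #3 = EF BC BE.
Offset 9: leading byte 0xF4 = 11110100 → 4-byte char #4 = F4 8D 8F 95.
Offset 13: leading byte 0xF0 = 11110000 → 4-byte char #5 = F0 9F 97 90.
Leading byte 0xF0 = 11110000 matches 11110xxx → 4-byte sequence.
Byte 1: 0xF0 = 11110000, payload 000 (3 bits).
Byte 2: 0x9F = 10011111 (10xxxxxx ✓), payload 011111.
Byte 3: 0x97 = 10010111 (10xxxxxx ✓), payload 010111.
Byte 4: 0x90 = 10010000 (10xxxxxx ✓), payload 010000.
Concatenate: 000011111010111010000 = 0x1F5D0 (21 bits → U+1F5D0).

U+1F5D0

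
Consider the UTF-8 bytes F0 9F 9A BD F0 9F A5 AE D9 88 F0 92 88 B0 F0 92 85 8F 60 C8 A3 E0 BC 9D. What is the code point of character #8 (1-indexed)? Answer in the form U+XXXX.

U+0F1D

Offset 0: leading byte 0xF0 = 11110000 → 4-byte char #1 = F0 9F 9A BD.
Offset 4: leading byte 0xF0 = 11110000 → 4-byte char #2 = F0 9F A5 AE.
Offset 8: leading byte 0xD9 = 11011001 → 2-byte char #3 = D9 88.
Offset 10: leading byte 0xF0 = 11110000 → 4-byte char #4 = F0 92 88 B0.
Offset 14: leading byte 0xF0 = 11110000 → 4-byte char #5 = F0 92 85 8F.
Offset 18: leading byte 0x60 = 01100000 → 1-byte char #6 = 60.
Offset 19: leading byte 0xC8 = 11001000 → 2-byte char #7 = C8 A3.
Offset 21: leading byte 0xE0 = 11100000 → 3-byte char #8 = E0 BC 9D.
Leading byte 0xE0 = 11100000 matches 1110xxxx → 3-byte sequence.
Byte 1: 0xE0 = 11100000, payload 0000 (4 bits).
Byte 2: 0xBC = 10111100 (10xxxxxx ✓), payload 111100.
Byte 3: 0x9D = 10011101 (10xxxxxx ✓), payload 011101.
Concatenate: 0000111100011101 = 0xF1D (16 bits → U+0F1D).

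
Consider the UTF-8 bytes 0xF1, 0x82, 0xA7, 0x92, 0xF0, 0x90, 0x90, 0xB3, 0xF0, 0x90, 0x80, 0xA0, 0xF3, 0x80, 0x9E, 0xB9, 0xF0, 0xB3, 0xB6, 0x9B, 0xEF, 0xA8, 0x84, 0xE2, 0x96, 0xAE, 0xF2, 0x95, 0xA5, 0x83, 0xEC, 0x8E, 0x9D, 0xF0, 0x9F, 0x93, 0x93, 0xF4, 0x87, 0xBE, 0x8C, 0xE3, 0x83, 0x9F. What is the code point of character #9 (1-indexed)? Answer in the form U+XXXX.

Offset 0: leading byte 0xF1 = 11110001 → 4-byte char #1 = F1 82 A7 92.
Offset 4: leading byte 0xF0 = 11110000 → 4-byte char #2 = F0 90 90 B3.
Offset 8: leading byte 0xF0 = 11110000 → 4-byte char #3 = F0 90 80 A0.
Offset 12: leading byte 0xF3 = 11110011 → 4-byte char #4 = F3 80 9E B9.
Offset 16: leading byte 0xF0 = 11110000 → 4-byte char #5 = F0 B3 B6 9B.
Offset 20: leading byte 0xEF = 11101111 → 3-byte char #6 = EF A8 84.
Offset 23: leading byte 0xE2 = 11100010 → 3-byte char #7 = E2 96 AE.
Offset 26: leading byte 0xF2 = 11110010 → 4-byte char #8 = F2 95 A5 83.
Offset 30: leading byte 0xEC = 11101100 → 3-byte char #9 = EC 8E 9D.
Leading byte 0xEC = 11101100 matches 1110xxxx → 3-byte sequence.
Byte 1: 0xEC = 11101100, payload 1100 (4 bits).
Byte 2: 0x8E = 10001110 (10xxxxxx ✓), payload 001110.
Byte 3: 0x9D = 10011101 (10xxxxxx ✓), payload 011101.
Concatenate: 1100001110011101 = 0xC39D (16 bits → U+C39D).

U+C39D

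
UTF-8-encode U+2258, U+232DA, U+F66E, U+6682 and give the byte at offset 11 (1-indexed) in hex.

0xE6

1-indexed offset 11 is 0-indexed offset 10.
U+2258 → 3-byte form E2 89 98 at offsets 0–2.
U+232DA → 4-byte form F0 A3 8B 9A at offsets 3–6.
U+F66E → 3-byte form EF 99 AE at offsets 7–9.
U+6682 → 3-byte form E6 9A 82 at offsets 10–12.
Offset 10 falls in char 4's range; it's byte 1 of E6 9A 82 = 0xE6.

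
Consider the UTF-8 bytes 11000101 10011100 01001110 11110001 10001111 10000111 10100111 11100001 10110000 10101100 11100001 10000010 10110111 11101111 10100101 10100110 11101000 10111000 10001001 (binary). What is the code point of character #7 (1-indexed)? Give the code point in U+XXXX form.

U+8E09

Offset 0: leading byte 0xC5 = 11000101 → 2-byte char #1 = C5 9C.
Offset 2: leading byte 0x4E = 01001110 → 1-byte char #2 = 4E.
Offset 3: leading byte 0xF1 = 11110001 → 4-byte char #3 = F1 8F 87 A7.
Offset 7: leading byte 0xE1 = 11100001 → 3-byte char #4 = E1 B0 AC.
Offset 10: leading byte 0xE1 = 11100001 → 3-byte char #5 = E1 82 B7.
Offset 13: leading byte 0xEF = 11101111 → 3-byte char #6 = EF A5 A6.
Offset 16: leading byte 0xE8 = 11101000 → 3-byte char #7 = E8 B8 89.
Leading byte 0xE8 = 11101000 matches 1110xxxx → 3-byte sequence.
Byte 1: 0xE8 = 11101000, payload 1000 (4 bits).
Byte 2: 0xB8 = 10111000 (10xxxxxx ✓), payload 111000.
Byte 3: 0x89 = 10001001 (10xxxxxx ✓), payload 001001.
Concatenate: 1000111000001001 = 0x8E09 (16 bits → U+8E09).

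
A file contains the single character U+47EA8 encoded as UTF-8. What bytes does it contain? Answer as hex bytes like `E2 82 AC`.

F1 87 BA A8

U+47EA8 = 0x47EA8 = 294568 decimal. In range U+10000–U+10FFFF → 4-byte form: 11110xxx 10xxxxxx 10xxxxxx 10xxxxxx.
Binary (21 bits): 001000111111010101000.
Split 3+6+6+6: 001 | 000111 | 111010 | 101000.
Byte 1: 11110001 = 0xF1.
Byte 2: 10000111 = 0x87.
Byte 3: 10111010 = 0xBA.
Byte 4: 10101000 = 0xA8.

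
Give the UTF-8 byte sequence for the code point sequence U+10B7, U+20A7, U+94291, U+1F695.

E1 82 B7 E2 82 A7 F2 94 8A 91 F0 9F 9A 95

U+10B7: 3-byte form → E1 82 B7.
U+20A7: 3-byte form → E2 82 A7.
U+94291: 4-byte form → F2 94 8A 91.
U+1F695: 4-byte form → F0 9F 9A 95.
Concatenated (14 bytes): E1 82 B7 E2 82 A7 F2 94 8A 91 F0 9F 9A 95.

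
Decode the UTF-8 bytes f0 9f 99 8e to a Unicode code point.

U+1F64E

Leading byte 0xF0 = 11110000 matches 11110xxx → 4-byte sequence.
Byte 1: 0xF0 = 11110000, payload 000 (3 bits).
Byte 2: 0x9F = 10011111 (10xxxxxx ✓), payload 011111.
Byte 3: 0x99 = 10011001 (10xxxxxx ✓), payload 011001.
Byte 4: 0x8E = 10001110 (10xxxxxx ✓), payload 001110.
Concatenate: 000011111011001001110 = 0x1F64E (21 bits → U+1F64E).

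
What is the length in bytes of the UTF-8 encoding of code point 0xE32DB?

4

U+E32DB = 0xE32DB. UTF-8 uses 1 byte below 0x80, 2 below 0x800, 3 below 0x10000, 4 up to 0x10FFFF. 0xE32DB is in U+10000–U+10FFFF → 4 bytes.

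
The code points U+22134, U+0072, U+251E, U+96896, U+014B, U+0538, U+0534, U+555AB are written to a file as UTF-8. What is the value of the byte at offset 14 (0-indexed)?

0xD4

U+22134 → 4-byte form F0 A2 84 B4 at offsets 0–3.
U+0072 → 1-byte form 72 at offsets 4–4.
U+251E → 3-byte form E2 94 9E at offsets 5–7.
U+96896 → 4-byte form F2 96 A2 96 at offsets 8–11.
U+014B → 2-byte form C5 8B at offsets 12–13.
U+0538 → 2-byte form D4 B8 at offsets 14–15.
Offset 14 falls in char 6's range; it's byte 1 of D4 B8 = 0xD4.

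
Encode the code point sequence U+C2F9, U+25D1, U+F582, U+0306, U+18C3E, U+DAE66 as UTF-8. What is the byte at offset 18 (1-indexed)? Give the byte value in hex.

1-indexed offset 18 is 0-indexed offset 17.
U+C2F9 → 3-byte form EC 8B B9 at offsets 0–2.
U+25D1 → 3-byte form E2 97 91 at offsets 3–5.
U+F582 → 3-byte form EF 96 82 at offsets 6–8.
U+0306 → 2-byte form CC 86 at offsets 9–10.
U+18C3E → 4-byte form F0 98 B0 BE at offsets 11–14.
U+DAE66 → 4-byte form F3 9A B9 A6 at offsets 15–18.
Offset 17 falls in char 6's range; it's byte 3 of F3 9A B9 A6 = 0xB9.

0xB9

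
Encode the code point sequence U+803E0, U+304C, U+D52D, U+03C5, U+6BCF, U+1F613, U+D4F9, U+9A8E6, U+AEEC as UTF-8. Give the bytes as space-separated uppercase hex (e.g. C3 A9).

U+803E0: 4-byte form → F2 80 8F A0.
U+304C: 3-byte form → E3 81 8C.
U+D52D: 3-byte form → ED 94 AD.
U+03C5: 2-byte form → CF 85.
U+6BCF: 3-byte form → E6 AF 8F.
U+1F613: 4-byte form → F0 9F 98 93.
U+D4F9: 3-byte form → ED 93 B9.
U+9A8E6: 4-byte form → F2 9A A3 A6.
U+AEEC: 3-byte form → EA BB AC.
Concatenated (29 bytes): F2 80 8F A0 E3 81 8C ED 94 AD CF 85 E6 AF 8F F0 9F 98 93 ED 93 B9 F2 9A A3 A6 EA BB AC.

F2 80 8F A0 E3 81 8C ED 94 AD CF 85 E6 AF 8F F0 9F 98 93 ED 93 B9 F2 9A A3 A6 EA BB AC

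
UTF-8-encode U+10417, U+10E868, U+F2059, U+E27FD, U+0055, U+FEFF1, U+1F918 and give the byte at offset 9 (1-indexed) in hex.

1-indexed offset 9 is 0-indexed offset 8.
U+10417 → 4-byte form F0 90 90 97 at offsets 0–3.
U+10E868 → 4-byte form F4 8E A1 A8 at offsets 4–7.
U+F2059 → 4-byte form F3 B2 81 99 at offsets 8–11.
Offset 8 falls in char 3's range; it's byte 1 of F3 B2 81 99 = 0xF3.

0xF3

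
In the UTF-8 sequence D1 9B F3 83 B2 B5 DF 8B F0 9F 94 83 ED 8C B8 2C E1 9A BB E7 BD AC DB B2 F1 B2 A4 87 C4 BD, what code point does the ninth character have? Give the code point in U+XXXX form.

Offset 0: leading byte 0xD1 = 11010001 → 2-byte char #1 = D1 9B.
Offset 2: leading byte 0xF3 = 11110011 → 4-byte char #2 = F3 83 B2 B5.
Offset 6: leading byte 0xDF = 11011111 → 2-byte char #3 = DF 8B.
Offset 8: leading byte 0xF0 = 11110000 → 4-byte char #4 = F0 9F 94 83.
Offset 12: leading byte 0xED = 11101101 → 3-byte char #5 = ED 8C B8.
Offset 15: leading byte 0x2C = 00101100 → 1-byte char #6 = 2C.
Offset 16: leading byte 0xE1 = 11100001 → 3-byte char #7 = E1 9A BB.
Offset 19: leading byte 0xE7 = 11100111 → 3-byte char #8 = E7 BD AC.
Offset 22: leading byte 0xDB = 11011011 → 2-byte char #9 = DB B2.
Leading byte 0xDB = 11011011 matches 110xxxxx → 2-byte sequence.
Byte 1: 0xDB = 11011011, payload 11011 (5 bits).
Byte 2: 0xB2 = 10110010 (10xxxxxx ✓), payload 110010.
Concatenate: 11011110010 = 0x6F2 (11 bits → U+06F2).

U+06F2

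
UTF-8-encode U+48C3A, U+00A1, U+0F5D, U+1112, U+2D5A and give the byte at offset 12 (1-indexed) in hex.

1-indexed offset 12 is 0-indexed offset 11.
U+48C3A → 4-byte form F1 88 B0 BA at offsets 0–3.
U+00A1 → 2-byte form C2 A1 at offsets 4–5.
U+0F5D → 3-byte form E0 BD 9D at offsets 6–8.
U+1112 → 3-byte form E1 84 92 at offsets 9–11.
Offset 11 falls in char 4's range; it's byte 3 of E1 84 92 = 0x92.

0x92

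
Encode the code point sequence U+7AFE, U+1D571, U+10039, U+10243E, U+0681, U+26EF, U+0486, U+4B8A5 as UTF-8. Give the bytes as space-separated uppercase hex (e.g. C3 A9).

E7 AB BE F0 9D 95 B1 F0 90 80 B9 F4 82 90 BE DA 81 E2 9B AF D2 86 F1 8B A2 A5

U+7AFE: 3-byte form → E7 AB BE.
U+1D571: 4-byte form → F0 9D 95 B1.
U+10039: 4-byte form → F0 90 80 B9.
U+10243E: 4-byte form → F4 82 90 BE.
U+0681: 2-byte form → DA 81.
U+26EF: 3-byte form → E2 9B AF.
U+0486: 2-byte form → D2 86.
U+4B8A5: 4-byte form → F1 8B A2 A5.
Concatenated (26 bytes): E7 AB BE F0 9D 95 B1 F0 90 80 B9 F4 82 90 BE DA 81 E2 9B AF D2 86 F1 8B A2 A5.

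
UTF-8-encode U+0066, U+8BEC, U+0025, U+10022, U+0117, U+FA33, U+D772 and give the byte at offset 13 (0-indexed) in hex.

U+0066 → 1-byte form 66 at offsets 0–0.
U+8BEC → 3-byte form E8 AF AC at offsets 1–3.
U+0025 → 1-byte form 25 at offsets 4–4.
U+10022 → 4-byte form F0 90 80 A2 at offsets 5–8.
U+0117 → 2-byte form C4 97 at offsets 9–10.
U+FA33 → 3-byte form EF A8 B3 at offsets 11–13.
Offset 13 falls in char 6's range; it's byte 3 of EF A8 B3 = 0xB3.

0xB3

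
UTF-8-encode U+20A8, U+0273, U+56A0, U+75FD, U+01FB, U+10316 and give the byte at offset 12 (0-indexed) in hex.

U+20A8 → 3-byte form E2 82 A8 at offsets 0–2.
U+0273 → 2-byte form C9 B3 at offsets 3–4.
U+56A0 → 3-byte form E5 9A A0 at offsets 5–7.
U+75FD → 3-byte form E7 97 BD at offsets 8–10.
U+01FB → 2-byte form C7 BB at offsets 11–12.
Offset 12 falls in char 5's range; it's byte 2 of C7 BB = 0xBB.

0xBB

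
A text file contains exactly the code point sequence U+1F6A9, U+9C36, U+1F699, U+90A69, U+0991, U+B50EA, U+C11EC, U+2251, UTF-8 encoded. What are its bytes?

F0 9F 9A A9 E9 B0 B6 F0 9F 9A 99 F2 90 A9 A9 E0 A6 91 F2 B5 83 AA F3 81 87 AC E2 89 91

U+1F6A9: 4-byte form → F0 9F 9A A9.
U+9C36: 3-byte form → E9 B0 B6.
U+1F699: 4-byte form → F0 9F 9A 99.
U+90A69: 4-byte form → F2 90 A9 A9.
U+0991: 3-byte form → E0 A6 91.
U+B50EA: 4-byte form → F2 B5 83 AA.
U+C11EC: 4-byte form → F3 81 87 AC.
U+2251: 3-byte form → E2 89 91.
Concatenated (29 bytes): F0 9F 9A A9 E9 B0 B6 F0 9F 9A 99 F2 90 A9 A9 E0 A6 91 F2 B5 83 AA F3 81 87 AC E2 89 91.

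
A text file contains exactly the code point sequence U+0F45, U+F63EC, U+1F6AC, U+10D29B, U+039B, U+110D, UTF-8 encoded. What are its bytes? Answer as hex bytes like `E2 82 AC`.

U+0F45: 3-byte form → E0 BD 85.
U+F63EC: 4-byte form → F3 B6 8F AC.
U+1F6AC: 4-byte form → F0 9F 9A AC.
U+10D29B: 4-byte form → F4 8D 8A 9B.
U+039B: 2-byte form → CE 9B.
U+110D: 3-byte form → E1 84 8D.
Concatenated (20 bytes): E0 BD 85 F3 B6 8F AC F0 9F 9A AC F4 8D 8A 9B CE 9B E1 84 8D.

E0 BD 85 F3 B6 8F AC F0 9F 9A AC F4 8D 8A 9B CE 9B E1 84 8D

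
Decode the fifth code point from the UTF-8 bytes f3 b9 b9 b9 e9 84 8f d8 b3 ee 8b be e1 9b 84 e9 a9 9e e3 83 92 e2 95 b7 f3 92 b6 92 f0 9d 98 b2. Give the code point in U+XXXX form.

U+16C4

Offset 0: leading byte 0xF3 = 11110011 → 4-byte char #1 = F3 B9 B9 B9.
Offset 4: leading byte 0xE9 = 11101001 → 3-byte char #2 = E9 84 8F.
Offset 7: leading byte 0xD8 = 11011000 → 2-byte char #3 = D8 B3.
Offset 9: leading byte 0xEE = 11101110 → 3-byte char #4 = EE 8B BE.
Offset 12: leading byte 0xE1 = 11100001 → 3-byte char #5 = E1 9B 84.
Leading byte 0xE1 = 11100001 matches 1110xxxx → 3-byte sequence.
Byte 1: 0xE1 = 11100001, payload 0001 (4 bits).
Byte 2: 0x9B = 10011011 (10xxxxxx ✓), payload 011011.
Byte 3: 0x84 = 10000100 (10xxxxxx ✓), payload 000100.
Concatenate: 0001011011000100 = 0x16C4 (16 bits → U+16C4).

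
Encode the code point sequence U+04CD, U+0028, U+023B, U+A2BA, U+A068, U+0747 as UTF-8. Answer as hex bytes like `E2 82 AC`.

U+04CD: 2-byte form → D3 8D.
U+0028: 1-byte form → 28.
U+023B: 2-byte form → C8 BB.
U+A2BA: 3-byte form → EA 8A BA.
U+A068: 3-byte form → EA 81 A8.
U+0747: 2-byte form → DD 87.
Concatenated (13 bytes): D3 8D 28 C8 BB EA 8A BA EA 81 A8 DD 87.

D3 8D 28 C8 BB EA 8A BA EA 81 A8 DD 87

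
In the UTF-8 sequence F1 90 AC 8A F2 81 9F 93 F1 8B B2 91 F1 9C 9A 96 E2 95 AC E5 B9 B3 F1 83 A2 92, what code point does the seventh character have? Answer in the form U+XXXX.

U+43892

Offset 0: leading byte 0xF1 = 11110001 → 4-byte char #1 = F1 90 AC 8A.
Offset 4: leading byte 0xF2 = 11110010 → 4-byte char #2 = F2 81 9F 93.
Offset 8: leading byte 0xF1 = 11110001 → 4-byte char #3 = F1 8B B2 91.
Offset 12: leading byte 0xF1 = 11110001 → 4-byte char #4 = F1 9C 9A 96.
Offset 16: leading byte 0xE2 = 11100010 → 3-byte char #5 = E2 95 AC.
Offset 19: leading byte 0xE5 = 11100101 → 3-byte char #6 = E5 B9 B3.
Offset 22: leading byte 0xF1 = 11110001 → 4-byte char #7 = F1 83 A2 92.
Leading byte 0xF1 = 11110001 matches 11110xxx → 4-byte sequence.
Byte 1: 0xF1 = 11110001, payload 001 (3 bits).
Byte 2: 0x83 = 10000011 (10xxxxxx ✓), payload 000011.
Byte 3: 0xA2 = 10100010 (10xxxxxx ✓), payload 100010.
Byte 4: 0x92 = 10010010 (10xxxxxx ✓), payload 010010.
Concatenate: 001000011100010010010 = 0x43892 (21 bits → U+43892).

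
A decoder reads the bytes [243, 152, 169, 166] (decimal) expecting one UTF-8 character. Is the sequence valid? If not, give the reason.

valid

Leading byte 0xF3 = 11110011 → 4-byte form.
Continuation bytes 0x98=10011000, 0xA9=10101001, 0xA6=10100110 all match 10xxxxxx.
Decoded value 0xD8A66 is ≥ 0x10000 (shortest form) and not a surrogate.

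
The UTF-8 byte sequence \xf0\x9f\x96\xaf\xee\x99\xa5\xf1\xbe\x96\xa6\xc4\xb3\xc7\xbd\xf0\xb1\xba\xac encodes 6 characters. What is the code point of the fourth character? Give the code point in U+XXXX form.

U+0133

Offset 0: leading byte 0xF0 = 11110000 → 4-byte char #1 = F0 9F 96 AF.
Offset 4: leading byte 0xEE = 11101110 → 3-byte char #2 = EE 99 A5.
Offset 7: leading byte 0xF1 = 11110001 → 4-byte char #3 = F1 BE 96 A6.
Offset 11: leading byte 0xC4 = 11000100 → 2-byte char #4 = C4 B3.
Leading byte 0xC4 = 11000100 matches 110xxxxx → 2-byte sequence.
Byte 1: 0xC4 = 11000100, payload 00100 (5 bits).
Byte 2: 0xB3 = 10110011 (10xxxxxx ✓), payload 110011.
Concatenate: 00100110011 = 0x133 (11 bits → U+0133).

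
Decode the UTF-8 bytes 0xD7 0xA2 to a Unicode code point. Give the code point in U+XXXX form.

U+05E2

Leading byte 0xD7 = 11010111 matches 110xxxxx → 2-byte sequence.
Byte 1: 0xD7 = 11010111, payload 10111 (5 bits).
Byte 2: 0xA2 = 10100010 (10xxxxxx ✓), payload 100010.
Concatenate: 10111100010 = 0x5E2 (11 bits → U+05E2).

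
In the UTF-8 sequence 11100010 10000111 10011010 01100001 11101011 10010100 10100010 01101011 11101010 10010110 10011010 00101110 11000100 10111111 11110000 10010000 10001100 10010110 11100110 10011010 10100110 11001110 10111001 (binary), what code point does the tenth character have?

Offset 0: leading byte 0xE2 = 11100010 → 3-byte char #1 = E2 87 9A.
Offset 3: leading byte 0x61 = 01100001 → 1-byte char #2 = 61.
Offset 4: leading byte 0xEB = 11101011 → 3-byte char #3 = EB 94 A2.
Offset 7: leading byte 0x6B = 01101011 → 1-byte char #4 = 6B.
Offset 8: leading byte 0xEA = 11101010 → 3-byte char #5 = EA 96 9A.
Offset 11: leading byte 0x2E = 00101110 → 1-byte char #6 = 2E.
Offset 12: leading byte 0xC4 = 11000100 → 2-byte char #7 = C4 BF.
Offset 14: leading byte 0xF0 = 11110000 → 4-byte char #8 = F0 90 8C 96.
Offset 18: leading byte 0xE6 = 11100110 → 3-byte char #9 = E6 9A A6.
Offset 21: leading byte 0xCE = 11001110 → 2-byte char #10 = CE B9.
Leading byte 0xCE = 11001110 matches 110xxxxx → 2-byte sequence.
Byte 1: 0xCE = 11001110, payload 01110 (5 bits).
Byte 2: 0xB9 = 10111001 (10xxxxxx ✓), payload 111001.
Concatenate: 01110111001 = 0x3B9 (11 bits → U+03B9).

U+03B9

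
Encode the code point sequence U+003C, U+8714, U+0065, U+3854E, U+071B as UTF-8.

3C E8 9C 94 65 F0 B8 95 8E DC 9B

U+003C: 1-byte form → 3C.
U+8714: 3-byte form → E8 9C 94.
U+0065: 1-byte form → 65.
U+3854E: 4-byte form → F0 B8 95 8E.
U+071B: 2-byte form → DC 9B.
Concatenated (11 bytes): 3C E8 9C 94 65 F0 B8 95 8E DC 9B.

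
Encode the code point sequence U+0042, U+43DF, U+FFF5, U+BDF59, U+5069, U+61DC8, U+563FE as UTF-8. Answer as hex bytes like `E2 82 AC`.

U+0042: 1-byte form → 42.
U+43DF: 3-byte form → E4 8F 9F.
U+FFF5: 3-byte form → EF BF B5.
U+BDF59: 4-byte form → F2 BD BD 99.
U+5069: 3-byte form → E5 81 A9.
U+61DC8: 4-byte form → F1 A1 B7 88.
U+563FE: 4-byte form → F1 96 8F BE.
Concatenated (22 bytes): 42 E4 8F 9F EF BF B5 F2 BD BD 99 E5 81 A9 F1 A1 B7 88 F1 96 8F BE.

42 E4 8F 9F EF BF B5 F2 BD BD 99 E5 81 A9 F1 A1 B7 88 F1 96 8F BE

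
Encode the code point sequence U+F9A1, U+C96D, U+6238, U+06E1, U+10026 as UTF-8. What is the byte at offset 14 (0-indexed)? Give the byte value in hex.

0xA6

U+F9A1 → 3-byte form EF A6 A1 at offsets 0–2.
U+C96D → 3-byte form EC A5 AD at offsets 3–5.
U+6238 → 3-byte form E6 88 B8 at offsets 6–8.
U+06E1 → 2-byte form DB A1 at offsets 9–10.
U+10026 → 4-byte form F0 90 80 A6 at offsets 11–14.
Offset 14 falls in char 5's range; it's byte 4 of F0 90 80 A6 = 0xA6.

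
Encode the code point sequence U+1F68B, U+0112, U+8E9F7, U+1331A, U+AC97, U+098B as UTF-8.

F0 9F 9A 8B C4 92 F2 8E A7 B7 F0 93 8C 9A EA B2 97 E0 A6 8B

U+1F68B: 4-byte form → F0 9F 9A 8B.
U+0112: 2-byte form → C4 92.
U+8E9F7: 4-byte form → F2 8E A7 B7.
U+1331A: 4-byte form → F0 93 8C 9A.
U+AC97: 3-byte form → EA B2 97.
U+098B: 3-byte form → E0 A6 8B.
Concatenated (20 bytes): F0 9F 9A 8B C4 92 F2 8E A7 B7 F0 93 8C 9A EA B2 97 E0 A6 8B.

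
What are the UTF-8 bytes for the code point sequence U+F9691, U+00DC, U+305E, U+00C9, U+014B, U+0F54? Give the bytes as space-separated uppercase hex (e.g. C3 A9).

U+F9691: 4-byte form → F3 B9 9A 91.
U+00DC: 2-byte form → C3 9C.
U+305E: 3-byte form → E3 81 9E.
U+00C9: 2-byte form → C3 89.
U+014B: 2-byte form → C5 8B.
U+0F54: 3-byte form → E0 BD 94.
Concatenated (16 bytes): F3 B9 9A 91 C3 9C E3 81 9E C3 89 C5 8B E0 BD 94.

F3 B9 9A 91 C3 9C E3 81 9E C3 89 C5 8B E0 BD 94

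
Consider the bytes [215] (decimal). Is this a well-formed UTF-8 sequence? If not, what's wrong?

invalid (sequence truncated)

Leading byte 0xD7 = 11010111 → 2-byte form, but only 1 byte is present.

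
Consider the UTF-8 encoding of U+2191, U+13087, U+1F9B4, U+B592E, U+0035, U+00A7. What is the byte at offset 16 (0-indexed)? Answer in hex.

U+2191 → 3-byte form E2 86 91 at offsets 0–2.
U+13087 → 4-byte form F0 93 82 87 at offsets 3–6.
U+1F9B4 → 4-byte form F0 9F A6 B4 at offsets 7–10.
U+B592E → 4-byte form F2 B5 A4 AE at offsets 11–14.
U+0035 → 1-byte form 35 at offsets 15–15.
U+00A7 → 2-byte form C2 A7 at offsets 16–17.
Offset 16 falls in char 6's range; it's byte 1 of C2 A7 = 0xC2.

0xC2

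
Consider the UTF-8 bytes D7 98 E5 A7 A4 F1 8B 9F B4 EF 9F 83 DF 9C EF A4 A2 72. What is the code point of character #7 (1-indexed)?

U+0072

Offset 0: leading byte 0xD7 = 11010111 → 2-byte char #1 = D7 98.
Offset 2: leading byte 0xE5 = 11100101 → 3-byte char #2 = E5 A7 A4.
Offset 5: leading byte 0xF1 = 11110001 → 4-byte char #3 = F1 8B 9F B4.
Offset 9: leading byte 0xEF = 11101111 → 3-byte char #4 = EF 9F 83.
Offset 12: leading byte 0xDF = 11011111 → 2-byte char #5 = DF 9C.
Offset 14: leading byte 0xEF = 11101111 → 3-byte char #6 = EF A4 A2.
Offset 17: leading byte 0x72 = 01110010 → 1-byte char #7 = 72.
Leading byte 0x72 = 01110010 matches 0xxxxxxx → 1-byte sequence.
Byte 1: 0x72 = 01110010, payload 1110010 (7 bits).
Concatenate: 1110010 = 0x72 (7 bits → U+0072).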